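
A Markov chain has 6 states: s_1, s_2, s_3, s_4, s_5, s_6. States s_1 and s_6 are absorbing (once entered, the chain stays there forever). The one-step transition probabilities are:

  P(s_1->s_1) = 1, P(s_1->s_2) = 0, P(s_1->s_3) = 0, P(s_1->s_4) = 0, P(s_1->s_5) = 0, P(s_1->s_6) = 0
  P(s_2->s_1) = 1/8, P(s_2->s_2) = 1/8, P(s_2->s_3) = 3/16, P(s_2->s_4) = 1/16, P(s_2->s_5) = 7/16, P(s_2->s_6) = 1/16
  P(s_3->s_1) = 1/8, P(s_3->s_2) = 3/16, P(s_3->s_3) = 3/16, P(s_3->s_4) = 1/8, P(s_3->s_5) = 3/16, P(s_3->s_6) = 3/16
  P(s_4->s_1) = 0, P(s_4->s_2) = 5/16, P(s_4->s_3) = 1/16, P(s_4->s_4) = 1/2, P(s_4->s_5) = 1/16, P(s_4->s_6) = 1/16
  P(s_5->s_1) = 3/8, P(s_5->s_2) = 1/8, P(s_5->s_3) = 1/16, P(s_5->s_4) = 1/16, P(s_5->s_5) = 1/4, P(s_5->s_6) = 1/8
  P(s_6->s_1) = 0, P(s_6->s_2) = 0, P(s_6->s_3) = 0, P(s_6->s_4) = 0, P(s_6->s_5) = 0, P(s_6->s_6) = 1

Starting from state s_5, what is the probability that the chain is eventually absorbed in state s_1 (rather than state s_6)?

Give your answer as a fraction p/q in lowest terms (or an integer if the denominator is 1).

Let a_i = P(absorbed in s_1 | start in state i).
Boundary conditions: a_s_1 = 1, a_s_6 = 0.
For each transient state i, a_i = sum_j P(i->j) * a_j:
  a_s_2 = 1/8*a_s_1 + 1/8*a_s_2 + 3/16*a_s_3 + 1/16*a_s_4 + 7/16*a_s_5 + 1/16*a_s_6
  a_s_3 = 1/8*a_s_1 + 3/16*a_s_2 + 3/16*a_s_3 + 1/8*a_s_4 + 3/16*a_s_5 + 3/16*a_s_6
  a_s_4 = 0*a_s_1 + 5/16*a_s_2 + 1/16*a_s_3 + 1/2*a_s_4 + 1/16*a_s_5 + 1/16*a_s_6
  a_s_5 = 3/8*a_s_1 + 1/8*a_s_2 + 1/16*a_s_3 + 1/16*a_s_4 + 1/4*a_s_5 + 1/8*a_s_6

Substituting a_s_1 = 1 and a_s_6 = 0, rearrange to (I - Q) a = r where r[i] = P(i -> s_1):
  [7/8, -3/16, -1/16, -7/16] . (a_s_2, a_s_3, a_s_4, a_s_5) = 1/8
  [-3/16, 13/16, -1/8, -3/16] . (a_s_2, a_s_3, a_s_4, a_s_5) = 1/8
  [-5/16, -1/16, 1/2, -1/16] . (a_s_2, a_s_3, a_s_4, a_s_5) = 0
  [-1/8, -1/16, -1/16, 3/4] . (a_s_2, a_s_3, a_s_4, a_s_5) = 3/8

Solving yields:
  a_s_2 = 3967/6077
  a_s_3 = 57/103
  a_s_4 = 3433/6077
  a_s_5 = 4266/6077

Starting state is s_5, so the absorption probability is a_s_5 = 4266/6077.

Answer: 4266/6077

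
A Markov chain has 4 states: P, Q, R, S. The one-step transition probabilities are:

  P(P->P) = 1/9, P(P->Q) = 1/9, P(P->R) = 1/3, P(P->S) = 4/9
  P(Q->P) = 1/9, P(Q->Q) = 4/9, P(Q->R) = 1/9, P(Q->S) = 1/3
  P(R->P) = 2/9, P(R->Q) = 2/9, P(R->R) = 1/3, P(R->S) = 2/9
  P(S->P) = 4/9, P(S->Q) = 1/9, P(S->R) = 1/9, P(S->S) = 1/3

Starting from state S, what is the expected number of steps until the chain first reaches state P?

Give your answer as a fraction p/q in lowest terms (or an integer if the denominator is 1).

Answer: 63/22

Derivation:
Let h_i = expected steps to first reach P from state i.
Boundary: h_P = 0.
First-step equations for the other states:
  h_Q = 1 + 1/9*h_P + 4/9*h_Q + 1/9*h_R + 1/3*h_S
  h_R = 1 + 2/9*h_P + 2/9*h_Q + 1/3*h_R + 2/9*h_S
  h_S = 1 + 4/9*h_P + 1/9*h_Q + 1/9*h_R + 1/3*h_S

Substituting h_P = 0 and rearranging gives the linear system (I - Q) h = 1:
  [5/9, -1/9, -1/3] . (h_Q, h_R, h_S) = 1
  [-2/9, 2/3, -2/9] . (h_Q, h_R, h_S) = 1
  [-1/9, -1/9, 2/3] . (h_Q, h_R, h_S) = 1

Solving yields:
  h_Q = 189/44
  h_R = 171/44
  h_S = 63/22

Starting state is S, so the expected hitting time is h_S = 63/22.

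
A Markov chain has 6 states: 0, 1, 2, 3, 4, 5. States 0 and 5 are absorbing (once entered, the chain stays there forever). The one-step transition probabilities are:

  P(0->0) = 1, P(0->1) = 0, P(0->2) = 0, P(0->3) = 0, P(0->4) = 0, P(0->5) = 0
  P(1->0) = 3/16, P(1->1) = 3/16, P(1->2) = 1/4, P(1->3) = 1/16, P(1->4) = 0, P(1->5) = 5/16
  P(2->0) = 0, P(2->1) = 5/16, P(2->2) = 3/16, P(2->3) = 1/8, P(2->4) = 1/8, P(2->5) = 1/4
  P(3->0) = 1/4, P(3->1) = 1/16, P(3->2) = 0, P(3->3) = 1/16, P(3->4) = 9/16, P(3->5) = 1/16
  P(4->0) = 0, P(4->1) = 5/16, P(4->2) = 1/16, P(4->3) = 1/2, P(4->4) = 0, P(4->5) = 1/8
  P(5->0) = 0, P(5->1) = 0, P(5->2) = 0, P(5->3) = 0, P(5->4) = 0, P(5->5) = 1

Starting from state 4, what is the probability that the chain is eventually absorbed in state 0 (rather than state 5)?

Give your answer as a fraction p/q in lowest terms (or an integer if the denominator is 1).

Let a_i = P(absorbed in 0 | start in state i).
Boundary conditions: a_0 = 1, a_5 = 0.
For each transient state i, a_i = sum_j P(i->j) * a_j:
  a_1 = 3/16*a_0 + 3/16*a_1 + 1/4*a_2 + 1/16*a_3 + 0*a_4 + 5/16*a_5
  a_2 = 0*a_0 + 5/16*a_1 + 3/16*a_2 + 1/8*a_3 + 1/8*a_4 + 1/4*a_5
  a_3 = 1/4*a_0 + 1/16*a_1 + 0*a_2 + 1/16*a_3 + 9/16*a_4 + 1/16*a_5
  a_4 = 0*a_0 + 5/16*a_1 + 1/16*a_2 + 1/2*a_3 + 0*a_4 + 1/8*a_5

Substituting a_0 = 1 and a_5 = 0, rearrange to (I - Q) a = r where r[i] = P(i -> 0):
  [13/16, -1/4, -1/16, 0] . (a_1, a_2, a_3, a_4) = 3/16
  [-5/16, 13/16, -1/8, -1/8] . (a_1, a_2, a_3, a_4) = 0
  [-1/16, 0, 15/16, -9/16] . (a_1, a_2, a_3, a_4) = 1/4
  [-5/16, -1/16, -1/2, 1] . (a_1, a_2, a_3, a_4) = 0

Solving yields:
  a_1 = 400/1121
  a_2 = 312/1121
  a_3 = 31/59
  a_4 = 439/1121

Starting state is 4, so the absorption probability is a_4 = 439/1121.

Answer: 439/1121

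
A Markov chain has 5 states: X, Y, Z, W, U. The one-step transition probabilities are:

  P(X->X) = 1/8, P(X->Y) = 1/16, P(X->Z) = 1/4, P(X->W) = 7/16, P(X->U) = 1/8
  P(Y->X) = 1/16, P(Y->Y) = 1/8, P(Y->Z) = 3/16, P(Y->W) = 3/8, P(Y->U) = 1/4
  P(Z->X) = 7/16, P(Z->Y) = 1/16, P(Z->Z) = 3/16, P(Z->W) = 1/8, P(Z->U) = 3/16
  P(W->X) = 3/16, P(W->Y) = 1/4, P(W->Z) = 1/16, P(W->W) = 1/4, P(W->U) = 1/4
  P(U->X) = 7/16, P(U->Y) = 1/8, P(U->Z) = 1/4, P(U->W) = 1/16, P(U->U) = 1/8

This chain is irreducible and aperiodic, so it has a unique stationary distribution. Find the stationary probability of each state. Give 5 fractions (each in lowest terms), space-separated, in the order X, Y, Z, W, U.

Answer: 9569/38652 10051/77304 3529/19326 6577/25768 1189/6442

Derivation:
The stationary distribution satisfies pi = pi * P, i.e.:
  pi_X = 1/8*pi_X + 1/16*pi_Y + 7/16*pi_Z + 3/16*pi_W + 7/16*pi_U
  pi_Y = 1/16*pi_X + 1/8*pi_Y + 1/16*pi_Z + 1/4*pi_W + 1/8*pi_U
  pi_Z = 1/4*pi_X + 3/16*pi_Y + 3/16*pi_Z + 1/16*pi_W + 1/4*pi_U
  pi_W = 7/16*pi_X + 3/8*pi_Y + 1/8*pi_Z + 1/4*pi_W + 1/16*pi_U
  pi_U = 1/8*pi_X + 1/4*pi_Y + 3/16*pi_Z + 1/4*pi_W + 1/8*pi_U
with normalization: pi_X + pi_Y + pi_Z + pi_W + pi_U = 1.

Using the first 4 balance equations plus normalization, the linear system A*pi = b is:
  [-7/8, 1/16, 7/16, 3/16, 7/16] . pi = 0
  [1/16, -7/8, 1/16, 1/4, 1/8] . pi = 0
  [1/4, 3/16, -13/16, 1/16, 1/4] . pi = 0
  [7/16, 3/8, 1/8, -3/4, 1/16] . pi = 0
  [1, 1, 1, 1, 1] . pi = 1

Solving yields:
  pi_X = 9569/38652
  pi_Y = 10051/77304
  pi_Z = 3529/19326
  pi_W = 6577/25768
  pi_U = 1189/6442

Verification (pi * P):
  9569/38652*1/8 + 10051/77304*1/16 + 3529/19326*7/16 + 6577/25768*3/16 + 1189/6442*7/16 = 9569/38652 = pi_X  (ok)
  9569/38652*1/16 + 10051/77304*1/8 + 3529/19326*1/16 + 6577/25768*1/4 + 1189/6442*1/8 = 10051/77304 = pi_Y  (ok)
  9569/38652*1/4 + 10051/77304*3/16 + 3529/19326*3/16 + 6577/25768*1/16 + 1189/6442*1/4 = 3529/19326 = pi_Z  (ok)
  9569/38652*7/16 + 10051/77304*3/8 + 3529/19326*1/8 + 6577/25768*1/4 + 1189/6442*1/16 = 6577/25768 = pi_W  (ok)
  9569/38652*1/8 + 10051/77304*1/4 + 3529/19326*3/16 + 6577/25768*1/4 + 1189/6442*1/8 = 1189/6442 = pi_U  (ok)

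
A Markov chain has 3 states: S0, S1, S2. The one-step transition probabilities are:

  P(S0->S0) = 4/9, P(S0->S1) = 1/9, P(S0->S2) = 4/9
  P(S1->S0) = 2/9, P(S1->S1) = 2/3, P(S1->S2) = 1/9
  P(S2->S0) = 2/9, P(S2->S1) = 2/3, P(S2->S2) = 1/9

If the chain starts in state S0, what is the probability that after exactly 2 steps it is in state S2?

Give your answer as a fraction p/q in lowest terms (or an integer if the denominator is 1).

Answer: 7/27

Derivation:
Computing P^2 by repeated multiplication:
P^1 =
  S0: [4/9, 1/9, 4/9]
  S1: [2/9, 2/3, 1/9]
  S2: [2/9, 2/3, 1/9]
P^2 =
  S0: [26/81, 34/81, 7/27]
  S1: [22/81, 44/81, 5/27]
  S2: [22/81, 44/81, 5/27]

(P^2)[S0 -> S2] = 7/27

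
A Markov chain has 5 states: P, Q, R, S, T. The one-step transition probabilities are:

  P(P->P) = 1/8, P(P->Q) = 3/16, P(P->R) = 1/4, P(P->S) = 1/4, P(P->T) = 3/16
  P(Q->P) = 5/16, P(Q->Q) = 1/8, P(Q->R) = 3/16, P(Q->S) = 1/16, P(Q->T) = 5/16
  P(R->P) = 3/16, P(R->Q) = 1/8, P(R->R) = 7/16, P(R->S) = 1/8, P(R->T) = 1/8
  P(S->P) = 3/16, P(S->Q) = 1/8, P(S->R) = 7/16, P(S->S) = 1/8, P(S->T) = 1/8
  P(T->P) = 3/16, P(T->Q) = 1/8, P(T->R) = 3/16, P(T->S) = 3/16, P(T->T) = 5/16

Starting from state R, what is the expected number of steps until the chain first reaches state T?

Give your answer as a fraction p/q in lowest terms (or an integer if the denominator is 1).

Answer: 4320/703

Derivation:
Let h_i = expected steps to first reach T from state i.
Boundary: h_T = 0.
First-step equations for the other states:
  h_P = 1 + 1/8*h_P + 3/16*h_Q + 1/4*h_R + 1/4*h_S + 3/16*h_T
  h_Q = 1 + 5/16*h_P + 1/8*h_Q + 3/16*h_R + 1/16*h_S + 5/16*h_T
  h_R = 1 + 3/16*h_P + 1/8*h_Q + 7/16*h_R + 1/8*h_S + 1/8*h_T
  h_S = 1 + 3/16*h_P + 1/8*h_Q + 7/16*h_R + 1/8*h_S + 1/8*h_T

Substituting h_T = 0 and rearranging gives the linear system (I - Q) h = 1:
  [7/8, -3/16, -1/4, -1/4] . (h_P, h_Q, h_R, h_S) = 1
  [-5/16, 7/8, -3/16, -1/16] . (h_P, h_Q, h_R, h_S) = 1
  [-3/16, -1/8, 9/16, -1/8] . (h_P, h_Q, h_R, h_S) = 1
  [-3/16, -1/8, -7/16, 7/8] . (h_P, h_Q, h_R, h_S) = 1

Solving yields:
  h_P = 4016/703
  h_Q = 3472/703
  h_R = 4320/703
  h_S = 4320/703

Starting state is R, so the expected hitting time is h_R = 4320/703.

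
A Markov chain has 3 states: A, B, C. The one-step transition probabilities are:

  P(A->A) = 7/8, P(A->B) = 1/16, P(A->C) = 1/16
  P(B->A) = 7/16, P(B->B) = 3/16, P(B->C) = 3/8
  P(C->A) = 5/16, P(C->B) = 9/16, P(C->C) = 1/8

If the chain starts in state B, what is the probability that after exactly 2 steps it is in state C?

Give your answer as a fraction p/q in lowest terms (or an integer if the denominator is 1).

Answer: 37/256

Derivation:
Computing P^2 by repeated multiplication:
P^1 =
  A: [7/8, 1/16, 1/16]
  B: [7/16, 3/16, 3/8]
  C: [5/16, 9/16, 1/8]
P^2 =
  A: [13/16, 13/128, 11/128]
  B: [149/256, 35/128, 37/256]
  C: [143/256, 25/128, 63/256]

(P^2)[B -> C] = 37/256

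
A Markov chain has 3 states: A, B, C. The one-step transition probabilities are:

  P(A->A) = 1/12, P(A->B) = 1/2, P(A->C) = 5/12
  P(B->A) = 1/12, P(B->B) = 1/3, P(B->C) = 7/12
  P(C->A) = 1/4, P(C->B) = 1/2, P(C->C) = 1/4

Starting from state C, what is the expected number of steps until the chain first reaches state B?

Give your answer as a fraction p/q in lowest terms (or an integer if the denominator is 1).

Answer: 2

Derivation:
Let h_i = expected steps to first reach B from state i.
Boundary: h_B = 0.
First-step equations for the other states:
  h_A = 1 + 1/12*h_A + 1/2*h_B + 5/12*h_C
  h_C = 1 + 1/4*h_A + 1/2*h_B + 1/4*h_C

Substituting h_B = 0 and rearranging gives the linear system (I - Q) h = 1:
  [11/12, -5/12] . (h_A, h_C) = 1
  [-1/4, 3/4] . (h_A, h_C) = 1

Solving yields:
  h_A = 2
  h_C = 2

Starting state is C, so the expected hitting time is h_C = 2.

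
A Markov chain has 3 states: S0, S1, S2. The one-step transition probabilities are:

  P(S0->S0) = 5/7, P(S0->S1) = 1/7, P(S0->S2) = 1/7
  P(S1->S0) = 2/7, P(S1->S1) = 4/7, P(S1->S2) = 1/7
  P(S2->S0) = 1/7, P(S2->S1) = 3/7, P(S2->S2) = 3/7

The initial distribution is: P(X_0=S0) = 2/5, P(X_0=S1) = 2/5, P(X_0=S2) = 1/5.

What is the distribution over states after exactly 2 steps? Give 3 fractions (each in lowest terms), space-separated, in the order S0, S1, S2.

Answer: 108/245 88/245 1/5

Derivation:
Propagating the distribution step by step (d_{t+1} = d_t * P):
d_0 = (S0=2/5, S1=2/5, S2=1/5)
  d_1[S0] = 2/5*5/7 + 2/5*2/7 + 1/5*1/7 = 3/7
  d_1[S1] = 2/5*1/7 + 2/5*4/7 + 1/5*3/7 = 13/35
  d_1[S2] = 2/5*1/7 + 2/5*1/7 + 1/5*3/7 = 1/5
d_1 = (S0=3/7, S1=13/35, S2=1/5)
  d_2[S0] = 3/7*5/7 + 13/35*2/7 + 1/5*1/7 = 108/245
  d_2[S1] = 3/7*1/7 + 13/35*4/7 + 1/5*3/7 = 88/245
  d_2[S2] = 3/7*1/7 + 13/35*1/7 + 1/5*3/7 = 1/5
d_2 = (S0=108/245, S1=88/245, S2=1/5)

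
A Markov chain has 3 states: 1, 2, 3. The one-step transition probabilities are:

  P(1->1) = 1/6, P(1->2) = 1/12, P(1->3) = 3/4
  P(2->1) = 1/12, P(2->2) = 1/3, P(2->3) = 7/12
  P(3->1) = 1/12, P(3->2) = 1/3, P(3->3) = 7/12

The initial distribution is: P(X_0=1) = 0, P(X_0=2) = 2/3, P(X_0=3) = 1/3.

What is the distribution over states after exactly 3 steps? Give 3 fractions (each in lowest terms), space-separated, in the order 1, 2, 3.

Propagating the distribution step by step (d_{t+1} = d_t * P):
d_0 = (1=0, 2=2/3, 3=1/3)
  d_1[1] = 0*1/6 + 2/3*1/12 + 1/3*1/12 = 1/12
  d_1[2] = 0*1/12 + 2/3*1/3 + 1/3*1/3 = 1/3
  d_1[3] = 0*3/4 + 2/3*7/12 + 1/3*7/12 = 7/12
d_1 = (1=1/12, 2=1/3, 3=7/12)
  d_2[1] = 1/12*1/6 + 1/3*1/12 + 7/12*1/12 = 13/144
  d_2[2] = 1/12*1/12 + 1/3*1/3 + 7/12*1/3 = 5/16
  d_2[3] = 1/12*3/4 + 1/3*7/12 + 7/12*7/12 = 43/72
d_2 = (1=13/144, 2=5/16, 3=43/72)
  d_3[1] = 13/144*1/6 + 5/16*1/12 + 43/72*1/12 = 157/1728
  d_3[2] = 13/144*1/12 + 5/16*1/3 + 43/72*1/3 = 179/576
  d_3[3] = 13/144*3/4 + 5/16*7/12 + 43/72*7/12 = 517/864
d_3 = (1=157/1728, 2=179/576, 3=517/864)

Answer: 157/1728 179/576 517/864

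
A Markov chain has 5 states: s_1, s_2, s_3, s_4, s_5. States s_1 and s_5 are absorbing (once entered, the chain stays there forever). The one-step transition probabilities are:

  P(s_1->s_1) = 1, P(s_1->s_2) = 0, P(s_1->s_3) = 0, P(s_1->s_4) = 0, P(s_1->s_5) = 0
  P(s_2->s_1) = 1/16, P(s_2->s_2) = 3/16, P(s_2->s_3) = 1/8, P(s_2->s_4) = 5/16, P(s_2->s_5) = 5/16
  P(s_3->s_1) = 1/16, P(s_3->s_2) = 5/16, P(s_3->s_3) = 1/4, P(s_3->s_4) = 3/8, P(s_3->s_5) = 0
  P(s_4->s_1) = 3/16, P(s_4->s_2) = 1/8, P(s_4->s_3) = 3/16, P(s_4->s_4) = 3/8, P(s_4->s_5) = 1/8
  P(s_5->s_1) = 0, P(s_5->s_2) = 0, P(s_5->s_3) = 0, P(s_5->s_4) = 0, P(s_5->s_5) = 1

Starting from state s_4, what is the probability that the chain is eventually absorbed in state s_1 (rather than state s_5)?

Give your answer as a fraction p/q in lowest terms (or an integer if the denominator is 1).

Let a_i = P(absorbed in s_1 | start in state i).
Boundary conditions: a_s_1 = 1, a_s_5 = 0.
For each transient state i, a_i = sum_j P(i->j) * a_j:
  a_s_2 = 1/16*a_s_1 + 3/16*a_s_2 + 1/8*a_s_3 + 5/16*a_s_4 + 5/16*a_s_5
  a_s_3 = 1/16*a_s_1 + 5/16*a_s_2 + 1/4*a_s_3 + 3/8*a_s_4 + 0*a_s_5
  a_s_4 = 3/16*a_s_1 + 1/8*a_s_2 + 3/16*a_s_3 + 3/8*a_s_4 + 1/8*a_s_5

Substituting a_s_1 = 1 and a_s_5 = 0, rearrange to (I - Q) a = r where r[i] = P(i -> s_1):
  [13/16, -1/8, -5/16] . (a_s_2, a_s_3, a_s_4) = 1/16
  [-5/16, 3/4, -3/8] . (a_s_2, a_s_3, a_s_4) = 1/16
  [-1/8, -3/16, 5/8] . (a_s_2, a_s_3, a_s_4) = 3/16

Solving yields:
  a_s_2 = 353/1007
  a_s_3 = 491/1007
  a_s_4 = 520/1007

Starting state is s_4, so the absorption probability is a_s_4 = 520/1007.

Answer: 520/1007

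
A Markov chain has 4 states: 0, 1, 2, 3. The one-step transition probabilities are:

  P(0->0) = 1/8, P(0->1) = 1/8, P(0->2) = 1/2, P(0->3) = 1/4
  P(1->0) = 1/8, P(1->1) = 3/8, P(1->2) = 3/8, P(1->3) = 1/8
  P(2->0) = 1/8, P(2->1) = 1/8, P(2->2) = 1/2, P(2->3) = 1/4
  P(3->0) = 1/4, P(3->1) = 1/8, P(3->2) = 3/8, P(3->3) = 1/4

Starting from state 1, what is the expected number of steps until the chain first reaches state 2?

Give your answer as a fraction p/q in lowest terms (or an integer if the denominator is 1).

Let h_i = expected steps to first reach 2 from state i.
Boundary: h_2 = 0.
First-step equations for the other states:
  h_0 = 1 + 1/8*h_0 + 1/8*h_1 + 1/2*h_2 + 1/4*h_3
  h_1 = 1 + 1/8*h_0 + 3/8*h_1 + 3/8*h_2 + 1/8*h_3
  h_3 = 1 + 1/4*h_0 + 1/8*h_1 + 3/8*h_2 + 1/4*h_3

Substituting h_2 = 0 and rearranging gives the linear system (I - Q) h = 1:
  [7/8, -1/8, -1/4] . (h_0, h_1, h_3) = 1
  [-1/8, 5/8, -1/8] . (h_0, h_1, h_3) = 1
  [-1/4, -1/8, 3/4] . (h_0, h_1, h_3) = 1

Solving yields:
  h_0 = 384/173
  h_1 = 440/173
  h_3 = 432/173

Starting state is 1, so the expected hitting time is h_1 = 440/173.

Answer: 440/173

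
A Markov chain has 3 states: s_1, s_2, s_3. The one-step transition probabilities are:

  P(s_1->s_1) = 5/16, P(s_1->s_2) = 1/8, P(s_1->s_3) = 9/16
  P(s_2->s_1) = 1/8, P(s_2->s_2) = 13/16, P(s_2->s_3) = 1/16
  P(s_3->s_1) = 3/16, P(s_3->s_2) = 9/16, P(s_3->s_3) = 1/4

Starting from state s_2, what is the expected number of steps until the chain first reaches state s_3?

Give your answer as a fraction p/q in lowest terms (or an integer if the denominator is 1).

Let h_i = expected steps to first reach s_3 from state i.
Boundary: h_s_3 = 0.
First-step equations for the other states:
  h_s_1 = 1 + 5/16*h_s_1 + 1/8*h_s_2 + 9/16*h_s_3
  h_s_2 = 1 + 1/8*h_s_1 + 13/16*h_s_2 + 1/16*h_s_3

Substituting h_s_3 = 0 and rearranging gives the linear system (I - Q) h = 1:
  [11/16, -1/8] . (h_s_1, h_s_2) = 1
  [-1/8, 3/16] . (h_s_1, h_s_2) = 1

Solving yields:
  h_s_1 = 80/29
  h_s_2 = 208/29

Starting state is s_2, so the expected hitting time is h_s_2 = 208/29.

Answer: 208/29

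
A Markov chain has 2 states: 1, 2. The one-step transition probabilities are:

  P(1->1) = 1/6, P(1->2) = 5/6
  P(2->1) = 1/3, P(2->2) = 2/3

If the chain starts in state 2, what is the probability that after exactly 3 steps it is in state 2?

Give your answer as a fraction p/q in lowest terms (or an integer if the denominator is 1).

Computing P^3 by repeated multiplication:
P^1 =
  1: [1/6, 5/6]
  2: [1/3, 2/3]
P^2 =
  1: [11/36, 25/36]
  2: [5/18, 13/18]
P^3 =
  1: [61/216, 155/216]
  2: [31/108, 77/108]

(P^3)[2 -> 2] = 77/108

Answer: 77/108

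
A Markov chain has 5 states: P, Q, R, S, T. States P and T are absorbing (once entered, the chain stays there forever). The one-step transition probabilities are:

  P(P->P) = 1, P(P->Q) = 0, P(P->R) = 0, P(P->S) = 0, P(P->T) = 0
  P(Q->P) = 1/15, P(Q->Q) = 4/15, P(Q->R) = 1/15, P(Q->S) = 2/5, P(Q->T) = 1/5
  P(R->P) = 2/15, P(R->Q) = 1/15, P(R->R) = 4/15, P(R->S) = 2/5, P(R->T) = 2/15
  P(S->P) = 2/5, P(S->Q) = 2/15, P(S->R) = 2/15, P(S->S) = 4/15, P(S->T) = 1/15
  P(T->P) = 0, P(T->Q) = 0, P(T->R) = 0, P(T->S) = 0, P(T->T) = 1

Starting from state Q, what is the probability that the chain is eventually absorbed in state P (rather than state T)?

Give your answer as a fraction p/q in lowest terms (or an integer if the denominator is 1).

Answer: 587/1032

Derivation:
Let a_i = P(absorbed in P | start in state i).
Boundary conditions: a_P = 1, a_T = 0.
For each transient state i, a_i = sum_j P(i->j) * a_j:
  a_Q = 1/15*a_P + 4/15*a_Q + 1/15*a_R + 2/5*a_S + 1/5*a_T
  a_R = 2/15*a_P + 1/15*a_Q + 4/15*a_R + 2/5*a_S + 2/15*a_T
  a_S = 2/5*a_P + 2/15*a_Q + 2/15*a_R + 4/15*a_S + 1/15*a_T

Substituting a_P = 1 and a_T = 0, rearrange to (I - Q) a = r where r[i] = P(i -> P):
  [11/15, -1/15, -2/5] . (a_Q, a_R, a_S) = 1/15
  [-1/15, 11/15, -2/5] . (a_Q, a_R, a_S) = 2/15
  [-2/15, -2/15, 11/15] . (a_Q, a_R, a_S) = 2/5

Solving yields:
  a_Q = 587/1032
  a_R = 673/1032
  a_S = 33/43

Starting state is Q, so the absorption probability is a_Q = 587/1032.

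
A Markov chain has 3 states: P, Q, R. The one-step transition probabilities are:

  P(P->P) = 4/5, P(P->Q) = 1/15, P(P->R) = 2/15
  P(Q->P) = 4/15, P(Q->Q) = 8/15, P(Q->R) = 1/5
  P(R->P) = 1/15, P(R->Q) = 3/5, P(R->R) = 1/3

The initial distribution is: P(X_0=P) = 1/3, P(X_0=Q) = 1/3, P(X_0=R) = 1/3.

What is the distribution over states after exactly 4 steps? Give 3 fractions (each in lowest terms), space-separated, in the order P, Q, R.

Propagating the distribution step by step (d_{t+1} = d_t * P):
d_0 = (P=1/3, Q=1/3, R=1/3)
  d_1[P] = 1/3*4/5 + 1/3*4/15 + 1/3*1/15 = 17/45
  d_1[Q] = 1/3*1/15 + 1/3*8/15 + 1/3*3/5 = 2/5
  d_1[R] = 1/3*2/15 + 1/3*1/5 + 1/3*1/3 = 2/9
d_1 = (P=17/45, Q=2/5, R=2/9)
  d_2[P] = 17/45*4/5 + 2/5*4/15 + 2/9*1/15 = 286/675
  d_2[Q] = 17/45*1/15 + 2/5*8/15 + 2/9*3/5 = 251/675
  d_2[R] = 17/45*2/15 + 2/5*1/5 + 2/9*1/3 = 46/225
d_2 = (P=286/675, Q=251/675, R=46/225)
  d_3[P] = 286/675*4/5 + 251/675*4/15 + 46/225*1/15 = 4574/10125
  d_3[Q] = 286/675*1/15 + 251/675*8/15 + 46/225*3/5 = 3536/10125
  d_3[R] = 286/675*2/15 + 251/675*1/5 + 46/225*1/3 = 403/2025
d_3 = (P=4574/10125, Q=3536/10125, R=403/2025)
  d_4[P] = 4574/10125*4/5 + 3536/10125*4/15 + 403/2025*1/15 = 71047/151875
  d_4[Q] = 4574/10125*1/15 + 3536/10125*8/15 + 403/2025*3/5 = 16999/50625
  d_4[R] = 4574/10125*2/15 + 3536/10125*1/5 + 403/2025*1/3 = 29831/151875
d_4 = (P=71047/151875, Q=16999/50625, R=29831/151875)

Answer: 71047/151875 16999/50625 29831/151875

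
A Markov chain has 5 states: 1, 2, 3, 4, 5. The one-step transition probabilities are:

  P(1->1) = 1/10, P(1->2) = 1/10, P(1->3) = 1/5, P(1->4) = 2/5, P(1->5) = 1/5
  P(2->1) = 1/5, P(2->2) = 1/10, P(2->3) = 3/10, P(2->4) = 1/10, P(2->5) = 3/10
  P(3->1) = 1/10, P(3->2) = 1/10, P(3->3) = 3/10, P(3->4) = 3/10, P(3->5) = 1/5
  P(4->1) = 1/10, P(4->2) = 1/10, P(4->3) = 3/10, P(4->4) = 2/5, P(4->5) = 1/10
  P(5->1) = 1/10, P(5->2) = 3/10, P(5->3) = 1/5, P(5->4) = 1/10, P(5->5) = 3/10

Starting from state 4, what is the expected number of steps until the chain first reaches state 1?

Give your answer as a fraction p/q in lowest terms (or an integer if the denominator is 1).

Answer: 7700/877

Derivation:
Let h_i = expected steps to first reach 1 from state i.
Boundary: h_1 = 0.
First-step equations for the other states:
  h_2 = 1 + 1/5*h_1 + 1/10*h_2 + 3/10*h_3 + 1/10*h_4 + 3/10*h_5
  h_3 = 1 + 1/10*h_1 + 1/10*h_2 + 3/10*h_3 + 3/10*h_4 + 1/5*h_5
  h_4 = 1 + 1/10*h_1 + 1/10*h_2 + 3/10*h_3 + 2/5*h_4 + 1/10*h_5
  h_5 = 1 + 1/10*h_1 + 3/10*h_2 + 1/5*h_3 + 1/10*h_4 + 3/10*h_5

Substituting h_1 = 0 and rearranging gives the linear system (I - Q) h = 1:
  [9/10, -3/10, -1/10, -3/10] . (h_2, h_3, h_4, h_5) = 1
  [-1/10, 7/10, -3/10, -1/5] . (h_2, h_3, h_4, h_5) = 1
  [-1/10, -3/10, 3/5, -1/10] . (h_2, h_3, h_4, h_5) = 1
  [-3/10, -1/5, -1/10, 7/10] . (h_2, h_3, h_4, h_5) = 1

Solving yields:
  h_2 = 6890/877
  h_3 = 7680/877
  h_4 = 7700/877
  h_5 = 7500/877

Starting state is 4, so the expected hitting time is h_4 = 7700/877.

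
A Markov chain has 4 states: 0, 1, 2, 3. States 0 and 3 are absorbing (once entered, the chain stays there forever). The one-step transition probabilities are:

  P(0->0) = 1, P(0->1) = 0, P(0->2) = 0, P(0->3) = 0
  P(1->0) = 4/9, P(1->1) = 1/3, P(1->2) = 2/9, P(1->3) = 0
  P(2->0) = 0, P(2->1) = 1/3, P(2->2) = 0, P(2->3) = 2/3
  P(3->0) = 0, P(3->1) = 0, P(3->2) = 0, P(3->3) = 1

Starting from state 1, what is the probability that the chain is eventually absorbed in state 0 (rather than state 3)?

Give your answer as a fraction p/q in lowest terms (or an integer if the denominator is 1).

Let a_i = P(absorbed in 0 | start in state i).
Boundary conditions: a_0 = 1, a_3 = 0.
For each transient state i, a_i = sum_j P(i->j) * a_j:
  a_1 = 4/9*a_0 + 1/3*a_1 + 2/9*a_2 + 0*a_3
  a_2 = 0*a_0 + 1/3*a_1 + 0*a_2 + 2/3*a_3

Substituting a_0 = 1 and a_3 = 0, rearrange to (I - Q) a = r where r[i] = P(i -> 0):
  [2/3, -2/9] . (a_1, a_2) = 4/9
  [-1/3, 1] . (a_1, a_2) = 0

Solving yields:
  a_1 = 3/4
  a_2 = 1/4

Starting state is 1, so the absorption probability is a_1 = 3/4.

Answer: 3/4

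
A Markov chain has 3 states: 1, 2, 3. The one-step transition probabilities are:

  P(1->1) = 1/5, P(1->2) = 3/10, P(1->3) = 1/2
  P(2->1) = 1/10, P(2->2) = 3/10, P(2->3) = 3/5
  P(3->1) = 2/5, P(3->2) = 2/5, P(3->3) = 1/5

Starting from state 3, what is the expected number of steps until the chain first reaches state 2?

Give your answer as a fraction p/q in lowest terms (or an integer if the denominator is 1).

Let h_i = expected steps to first reach 2 from state i.
Boundary: h_2 = 0.
First-step equations for the other states:
  h_1 = 1 + 1/5*h_1 + 3/10*h_2 + 1/2*h_3
  h_3 = 1 + 2/5*h_1 + 2/5*h_2 + 1/5*h_3

Substituting h_2 = 0 and rearranging gives the linear system (I - Q) h = 1:
  [4/5, -1/2] . (h_1, h_3) = 1
  [-2/5, 4/5] . (h_1, h_3) = 1

Solving yields:
  h_1 = 65/22
  h_3 = 30/11

Starting state is 3, so the expected hitting time is h_3 = 30/11.

Answer: 30/11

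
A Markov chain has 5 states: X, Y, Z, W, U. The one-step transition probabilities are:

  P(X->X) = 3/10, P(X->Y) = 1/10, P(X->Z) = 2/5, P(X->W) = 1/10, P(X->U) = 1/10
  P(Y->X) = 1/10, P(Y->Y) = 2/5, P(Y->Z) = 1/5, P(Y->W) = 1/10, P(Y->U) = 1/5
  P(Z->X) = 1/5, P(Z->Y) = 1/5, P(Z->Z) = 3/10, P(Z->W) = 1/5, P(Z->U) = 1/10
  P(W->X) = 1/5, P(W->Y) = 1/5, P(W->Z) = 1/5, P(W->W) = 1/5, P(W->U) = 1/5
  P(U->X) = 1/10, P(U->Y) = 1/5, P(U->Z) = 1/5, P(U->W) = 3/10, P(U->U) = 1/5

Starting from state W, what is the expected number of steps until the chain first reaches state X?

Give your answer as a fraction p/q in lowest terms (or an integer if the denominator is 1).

Answer: 1800/283

Derivation:
Let h_i = expected steps to first reach X from state i.
Boundary: h_X = 0.
First-step equations for the other states:
  h_Y = 1 + 1/10*h_X + 2/5*h_Y + 1/5*h_Z + 1/10*h_W + 1/5*h_U
  h_Z = 1 + 1/5*h_X + 1/5*h_Y + 3/10*h_Z + 1/5*h_W + 1/10*h_U
  h_W = 1 + 1/5*h_X + 1/5*h_Y + 1/5*h_Z + 1/5*h_W + 1/5*h_U
  h_U = 1 + 1/10*h_X + 1/5*h_Y + 1/5*h_Z + 3/10*h_W + 1/5*h_U

Substituting h_X = 0 and rearranging gives the linear system (I - Q) h = 1:
  [3/5, -1/5, -1/10, -1/5] . (h_Y, h_Z, h_W, h_U) = 1
  [-1/5, 7/10, -1/5, -1/10] . (h_Y, h_Z, h_W, h_U) = 1
  [-1/5, -1/5, 4/5, -1/5] . (h_Y, h_Z, h_W, h_U) = 1
  [-1/5, -1/5, -3/10, 4/5] . (h_Y, h_Z, h_W, h_U) = 1

Solving yields:
  h_Y = 2025/283
  h_Z = 1780/283
  h_W = 1800/283
  h_U = 1980/283

Starting state is W, so the expected hitting time is h_W = 1800/283.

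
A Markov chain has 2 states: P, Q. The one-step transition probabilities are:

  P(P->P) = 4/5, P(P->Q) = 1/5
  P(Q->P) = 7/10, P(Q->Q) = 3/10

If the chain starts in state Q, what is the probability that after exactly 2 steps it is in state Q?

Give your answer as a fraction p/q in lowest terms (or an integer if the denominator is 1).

Computing P^2 by repeated multiplication:
P^1 =
  P: [4/5, 1/5]
  Q: [7/10, 3/10]
P^2 =
  P: [39/50, 11/50]
  Q: [77/100, 23/100]

(P^2)[Q -> Q] = 23/100

Answer: 23/100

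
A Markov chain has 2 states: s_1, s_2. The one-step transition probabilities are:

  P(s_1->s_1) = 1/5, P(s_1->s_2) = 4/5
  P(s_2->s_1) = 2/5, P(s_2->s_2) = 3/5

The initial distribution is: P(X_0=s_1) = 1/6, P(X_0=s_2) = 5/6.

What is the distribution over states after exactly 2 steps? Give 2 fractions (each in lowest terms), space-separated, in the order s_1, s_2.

Answer: 49/150 101/150

Derivation:
Propagating the distribution step by step (d_{t+1} = d_t * P):
d_0 = (s_1=1/6, s_2=5/6)
  d_1[s_1] = 1/6*1/5 + 5/6*2/5 = 11/30
  d_1[s_2] = 1/6*4/5 + 5/6*3/5 = 19/30
d_1 = (s_1=11/30, s_2=19/30)
  d_2[s_1] = 11/30*1/5 + 19/30*2/5 = 49/150
  d_2[s_2] = 11/30*4/5 + 19/30*3/5 = 101/150
d_2 = (s_1=49/150, s_2=101/150)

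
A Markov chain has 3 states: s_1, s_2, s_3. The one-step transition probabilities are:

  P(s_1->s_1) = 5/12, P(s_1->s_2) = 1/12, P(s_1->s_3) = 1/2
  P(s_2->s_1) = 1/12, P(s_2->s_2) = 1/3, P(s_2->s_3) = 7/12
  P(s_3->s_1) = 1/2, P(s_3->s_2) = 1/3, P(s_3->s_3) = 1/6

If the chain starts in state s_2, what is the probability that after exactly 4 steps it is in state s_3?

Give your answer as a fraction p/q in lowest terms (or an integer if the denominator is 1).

Computing P^4 by repeated multiplication:
P^1 =
  s_1: [5/12, 1/12, 1/2]
  s_2: [1/12, 1/3, 7/12]
  s_3: [1/2, 1/3, 1/6]
P^2 =
  s_1: [31/72, 11/48, 49/144]
  s_2: [17/48, 5/16, 1/3]
  s_3: [23/72, 5/24, 17/36]
P^3 =
  s_1: [637/1728, 65/288, 701/1728]
  s_2: [49/144, 47/192, 239/576]
  s_3: [167/432, 73/288, 311/864]
P^4 =
  s_1: [7781/20736, 1667/6912, 3977/10368]
  s_2: [2555/6912, 143/576, 2641/6912]
  s_3: [3755/10368, 409/1728, 4159/10368]

(P^4)[s_2 -> s_3] = 2641/6912

Answer: 2641/6912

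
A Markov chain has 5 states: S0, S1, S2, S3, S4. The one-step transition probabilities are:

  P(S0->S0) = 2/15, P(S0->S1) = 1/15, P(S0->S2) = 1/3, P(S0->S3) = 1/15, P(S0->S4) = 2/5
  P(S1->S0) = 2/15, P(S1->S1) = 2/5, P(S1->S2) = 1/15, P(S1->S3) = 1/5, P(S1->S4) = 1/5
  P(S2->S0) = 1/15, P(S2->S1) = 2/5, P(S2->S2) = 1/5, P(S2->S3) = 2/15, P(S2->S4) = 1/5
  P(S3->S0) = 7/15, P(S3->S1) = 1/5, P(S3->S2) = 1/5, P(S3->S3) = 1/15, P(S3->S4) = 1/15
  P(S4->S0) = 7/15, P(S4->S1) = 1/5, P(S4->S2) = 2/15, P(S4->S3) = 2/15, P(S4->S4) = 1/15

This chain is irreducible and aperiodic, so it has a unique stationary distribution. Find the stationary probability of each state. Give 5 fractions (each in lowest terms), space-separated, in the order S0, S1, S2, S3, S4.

The stationary distribution satisfies pi = pi * P, i.e.:
  pi_S0 = 2/15*pi_S0 + 2/15*pi_S1 + 1/15*pi_S2 + 7/15*pi_S3 + 7/15*pi_S4
  pi_S1 = 1/15*pi_S0 + 2/5*pi_S1 + 2/5*pi_S2 + 1/5*pi_S3 + 1/5*pi_S4
  pi_S2 = 1/3*pi_S0 + 1/15*pi_S1 + 1/5*pi_S2 + 1/5*pi_S3 + 2/15*pi_S4
  pi_S3 = 1/15*pi_S0 + 1/5*pi_S1 + 2/15*pi_S2 + 1/15*pi_S3 + 2/15*pi_S4
  pi_S4 = 2/5*pi_S0 + 1/5*pi_S1 + 1/5*pi_S2 + 1/15*pi_S3 + 1/15*pi_S4
with normalization: pi_S0 + pi_S1 + pi_S2 + pi_S3 + pi_S4 = 1.

Using the first 4 balance equations plus normalization, the linear system A*pi = b is:
  [-13/15, 2/15, 1/15, 7/15, 7/15] . pi = 0
  [1/15, -3/5, 2/5, 1/5, 1/5] . pi = 0
  [1/3, 1/15, -4/5, 1/5, 2/15] . pi = 0
  [1/15, 1/5, 2/15, -14/15, 2/15] . pi = 0
  [1, 1, 1, 1, 1] . pi = 1

Solving yields:
  pi_S0 = 13083/56689
  pi_S1 = 14585/56689
  pi_S2 = 10373/56689
  pi_S3 = 7180/56689
  pi_S4 = 11468/56689

Verification (pi * P):
  13083/56689*2/15 + 14585/56689*2/15 + 10373/56689*1/15 + 7180/56689*7/15 + 11468/56689*7/15 = 13083/56689 = pi_S0  (ok)
  13083/56689*1/15 + 14585/56689*2/5 + 10373/56689*2/5 + 7180/56689*1/5 + 11468/56689*1/5 = 14585/56689 = pi_S1  (ok)
  13083/56689*1/3 + 14585/56689*1/15 + 10373/56689*1/5 + 7180/56689*1/5 + 11468/56689*2/15 = 10373/56689 = pi_S2  (ok)
  13083/56689*1/15 + 14585/56689*1/5 + 10373/56689*2/15 + 7180/56689*1/15 + 11468/56689*2/15 = 7180/56689 = pi_S3  (ok)
  13083/56689*2/5 + 14585/56689*1/5 + 10373/56689*1/5 + 7180/56689*1/15 + 11468/56689*1/15 = 11468/56689 = pi_S4  (ok)

Answer: 13083/56689 14585/56689 10373/56689 7180/56689 11468/56689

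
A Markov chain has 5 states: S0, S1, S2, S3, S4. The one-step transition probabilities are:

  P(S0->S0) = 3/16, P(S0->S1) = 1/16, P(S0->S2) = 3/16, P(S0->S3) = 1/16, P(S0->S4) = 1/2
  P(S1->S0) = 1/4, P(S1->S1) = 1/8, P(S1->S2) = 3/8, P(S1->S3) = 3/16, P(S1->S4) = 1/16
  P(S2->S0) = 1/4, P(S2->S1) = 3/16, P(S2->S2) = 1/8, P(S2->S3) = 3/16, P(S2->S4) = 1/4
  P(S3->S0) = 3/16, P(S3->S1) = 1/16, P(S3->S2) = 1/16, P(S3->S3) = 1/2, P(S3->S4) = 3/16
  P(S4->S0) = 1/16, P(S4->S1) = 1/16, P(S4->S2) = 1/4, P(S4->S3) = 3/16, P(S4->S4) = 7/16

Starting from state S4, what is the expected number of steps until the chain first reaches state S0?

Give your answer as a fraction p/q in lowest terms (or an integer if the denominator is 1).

Answer: 46816/6967

Derivation:
Let h_i = expected steps to first reach S0 from state i.
Boundary: h_S0 = 0.
First-step equations for the other states:
  h_S1 = 1 + 1/4*h_S0 + 1/8*h_S1 + 3/8*h_S2 + 3/16*h_S3 + 1/16*h_S4
  h_S2 = 1 + 1/4*h_S0 + 3/16*h_S1 + 1/8*h_S2 + 3/16*h_S3 + 1/4*h_S4
  h_S3 = 1 + 3/16*h_S0 + 1/16*h_S1 + 1/16*h_S2 + 1/2*h_S3 + 3/16*h_S4
  h_S4 = 1 + 1/16*h_S0 + 1/16*h_S1 + 1/4*h_S2 + 3/16*h_S3 + 7/16*h_S4

Substituting h_S0 = 0 and rearranging gives the linear system (I - Q) h = 1:
  [7/8, -3/8, -3/16, -1/16] . (h_S1, h_S2, h_S3, h_S4) = 1
  [-3/16, 7/8, -3/16, -1/4] . (h_S1, h_S2, h_S3, h_S4) = 1
  [-1/16, -1/16, 1/2, -3/16] . (h_S1, h_S2, h_S3, h_S4) = 1
  [-1/16, -1/4, -3/16, 9/16] . (h_S1, h_S2, h_S3, h_S4) = 1

Solving yields:
  h_S1 = 36256/6967
  h_S2 = 37840/6967
  h_S3 = 40752/6967
  h_S4 = 46816/6967

Starting state is S4, so the expected hitting time is h_S4 = 46816/6967.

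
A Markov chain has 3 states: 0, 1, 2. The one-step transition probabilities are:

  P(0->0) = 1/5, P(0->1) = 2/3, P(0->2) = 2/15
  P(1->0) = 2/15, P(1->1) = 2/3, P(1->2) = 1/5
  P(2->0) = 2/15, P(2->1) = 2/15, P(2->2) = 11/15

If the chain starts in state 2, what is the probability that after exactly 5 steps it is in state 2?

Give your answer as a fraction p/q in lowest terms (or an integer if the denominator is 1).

Computing P^5 by repeated multiplication:
P^1 =
  0: [1/5, 2/3, 2/15]
  1: [2/15, 2/3, 1/5]
  2: [2/15, 2/15, 11/15]
P^2 =
  0: [11/75, 134/225, 58/225]
  1: [32/225, 14/25, 67/225]
  2: [32/225, 62/225, 131/225]
P^3 =
  0: [161/1125, 1786/3375, 1106/3375]
  1: [482/3375, 1714/3375, 131/375]
  2: [482/3375, 1202/3375, 1691/3375]
P^4 =
  0: [2411/16875, 24902/50625, 3698/10125]
  1: [7232/50625, 2702/5625, 763/2025]
  2: [7232/50625, 20222/50625, 23171/50625]
P^5 =
  0: [36161/253125, 71666/151875, 292562/759375]
  1: [108482/759375, 14146/30375, 11009/28125]
  2: [108482/759375, 320882/759375, 330011/759375]

(P^5)[2 -> 2] = 330011/759375

Answer: 330011/759375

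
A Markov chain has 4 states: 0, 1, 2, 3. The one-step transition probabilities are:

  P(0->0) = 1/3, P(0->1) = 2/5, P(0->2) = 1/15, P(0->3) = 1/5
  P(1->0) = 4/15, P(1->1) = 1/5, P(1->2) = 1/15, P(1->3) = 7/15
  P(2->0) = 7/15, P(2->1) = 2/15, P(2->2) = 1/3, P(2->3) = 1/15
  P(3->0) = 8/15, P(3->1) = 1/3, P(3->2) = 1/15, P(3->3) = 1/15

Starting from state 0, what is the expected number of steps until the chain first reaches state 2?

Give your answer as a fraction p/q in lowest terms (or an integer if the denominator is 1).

Answer: 15

Derivation:
Let h_i = expected steps to first reach 2 from state i.
Boundary: h_2 = 0.
First-step equations for the other states:
  h_0 = 1 + 1/3*h_0 + 2/5*h_1 + 1/15*h_2 + 1/5*h_3
  h_1 = 1 + 4/15*h_0 + 1/5*h_1 + 1/15*h_2 + 7/15*h_3
  h_3 = 1 + 8/15*h_0 + 1/3*h_1 + 1/15*h_2 + 1/15*h_3

Substituting h_2 = 0 and rearranging gives the linear system (I - Q) h = 1:
  [2/3, -2/5, -1/5] . (h_0, h_1, h_3) = 1
  [-4/15, 4/5, -7/15] . (h_0, h_1, h_3) = 1
  [-8/15, -1/3, 14/15] . (h_0, h_1, h_3) = 1

Solving yields:
  h_0 = 15
  h_1 = 15
  h_3 = 15

Starting state is 0, so the expected hitting time is h_0 = 15.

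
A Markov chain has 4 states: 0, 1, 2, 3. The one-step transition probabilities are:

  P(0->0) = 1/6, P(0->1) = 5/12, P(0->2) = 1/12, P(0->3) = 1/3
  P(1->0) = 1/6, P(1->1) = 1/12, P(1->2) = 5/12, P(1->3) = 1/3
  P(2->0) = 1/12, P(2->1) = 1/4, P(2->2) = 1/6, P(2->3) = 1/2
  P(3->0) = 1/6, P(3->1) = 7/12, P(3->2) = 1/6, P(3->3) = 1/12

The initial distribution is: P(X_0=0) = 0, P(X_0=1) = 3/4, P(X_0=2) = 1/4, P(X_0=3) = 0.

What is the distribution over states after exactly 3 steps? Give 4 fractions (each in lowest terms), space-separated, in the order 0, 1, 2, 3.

Answer: 1045/6912 1069/3456 1727/6912 1001/3456

Derivation:
Propagating the distribution step by step (d_{t+1} = d_t * P):
d_0 = (0=0, 1=3/4, 2=1/4, 3=0)
  d_1[0] = 0*1/6 + 3/4*1/6 + 1/4*1/12 + 0*1/6 = 7/48
  d_1[1] = 0*5/12 + 3/4*1/12 + 1/4*1/4 + 0*7/12 = 1/8
  d_1[2] = 0*1/12 + 3/4*5/12 + 1/4*1/6 + 0*1/6 = 17/48
  d_1[3] = 0*1/3 + 3/4*1/3 + 1/4*1/2 + 0*1/12 = 3/8
d_1 = (0=7/48, 1=1/8, 2=17/48, 3=3/8)
  d_2[0] = 7/48*1/6 + 1/8*1/6 + 17/48*1/12 + 3/8*1/6 = 79/576
  d_2[1] = 7/48*5/12 + 1/8*1/12 + 17/48*1/4 + 3/8*7/12 = 109/288
  d_2[2] = 7/48*1/12 + 1/8*5/12 + 17/48*1/6 + 3/8*1/6 = 107/576
  d_2[3] = 7/48*1/3 + 1/8*1/3 + 17/48*1/2 + 3/8*1/12 = 43/144
d_2 = (0=79/576, 1=109/288, 2=107/576, 3=43/144)
  d_3[0] = 79/576*1/6 + 109/288*1/6 + 107/576*1/12 + 43/144*1/6 = 1045/6912
  d_3[1] = 79/576*5/12 + 109/288*1/12 + 107/576*1/4 + 43/144*7/12 = 1069/3456
  d_3[2] = 79/576*1/12 + 109/288*5/12 + 107/576*1/6 + 43/144*1/6 = 1727/6912
  d_3[3] = 79/576*1/3 + 109/288*1/3 + 107/576*1/2 + 43/144*1/12 = 1001/3456
d_3 = (0=1045/6912, 1=1069/3456, 2=1727/6912, 3=1001/3456)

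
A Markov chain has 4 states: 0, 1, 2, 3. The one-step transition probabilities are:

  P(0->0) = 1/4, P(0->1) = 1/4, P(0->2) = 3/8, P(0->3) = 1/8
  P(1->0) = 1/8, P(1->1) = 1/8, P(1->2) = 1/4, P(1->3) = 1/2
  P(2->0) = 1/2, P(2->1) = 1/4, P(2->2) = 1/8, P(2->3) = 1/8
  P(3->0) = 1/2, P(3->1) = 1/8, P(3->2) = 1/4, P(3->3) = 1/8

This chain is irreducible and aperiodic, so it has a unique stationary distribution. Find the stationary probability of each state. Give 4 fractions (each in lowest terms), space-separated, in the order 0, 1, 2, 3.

Answer: 17/50 1/5 13/50 1/5

Derivation:
The stationary distribution satisfies pi = pi * P, i.e.:
  pi_0 = 1/4*pi_0 + 1/8*pi_1 + 1/2*pi_2 + 1/2*pi_3
  pi_1 = 1/4*pi_0 + 1/8*pi_1 + 1/4*pi_2 + 1/8*pi_3
  pi_2 = 3/8*pi_0 + 1/4*pi_1 + 1/8*pi_2 + 1/4*pi_3
  pi_3 = 1/8*pi_0 + 1/2*pi_1 + 1/8*pi_2 + 1/8*pi_3
with normalization: pi_0 + pi_1 + pi_2 + pi_3 = 1.

Using the first 3 balance equations plus normalization, the linear system A*pi = b is:
  [-3/4, 1/8, 1/2, 1/2] . pi = 0
  [1/4, -7/8, 1/4, 1/8] . pi = 0
  [3/8, 1/4, -7/8, 1/4] . pi = 0
  [1, 1, 1, 1] . pi = 1

Solving yields:
  pi_0 = 17/50
  pi_1 = 1/5
  pi_2 = 13/50
  pi_3 = 1/5

Verification (pi * P):
  17/50*1/4 + 1/5*1/8 + 13/50*1/2 + 1/5*1/2 = 17/50 = pi_0  (ok)
  17/50*1/4 + 1/5*1/8 + 13/50*1/4 + 1/5*1/8 = 1/5 = pi_1  (ok)
  17/50*3/8 + 1/5*1/4 + 13/50*1/8 + 1/5*1/4 = 13/50 = pi_2  (ok)
  17/50*1/8 + 1/5*1/2 + 13/50*1/8 + 1/5*1/8 = 1/5 = pi_3  (ok)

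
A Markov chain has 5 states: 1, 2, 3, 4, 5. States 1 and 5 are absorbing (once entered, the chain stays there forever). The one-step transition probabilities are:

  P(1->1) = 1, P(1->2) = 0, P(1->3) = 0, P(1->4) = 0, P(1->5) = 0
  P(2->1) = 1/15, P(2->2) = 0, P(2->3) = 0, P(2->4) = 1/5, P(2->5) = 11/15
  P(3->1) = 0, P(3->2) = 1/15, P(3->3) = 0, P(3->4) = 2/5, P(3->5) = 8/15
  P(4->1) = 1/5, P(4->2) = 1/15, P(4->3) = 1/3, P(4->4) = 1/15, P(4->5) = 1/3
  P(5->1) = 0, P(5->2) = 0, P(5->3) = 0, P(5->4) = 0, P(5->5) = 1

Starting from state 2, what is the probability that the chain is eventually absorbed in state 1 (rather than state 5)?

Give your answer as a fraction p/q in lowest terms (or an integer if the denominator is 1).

Answer: 21/176

Derivation:
Let a_i = P(absorbed in 1 | start in state i).
Boundary conditions: a_1 = 1, a_5 = 0.
For each transient state i, a_i = sum_j P(i->j) * a_j:
  a_2 = 1/15*a_1 + 0*a_2 + 0*a_3 + 1/5*a_4 + 11/15*a_5
  a_3 = 0*a_1 + 1/15*a_2 + 0*a_3 + 2/5*a_4 + 8/15*a_5
  a_4 = 1/5*a_1 + 1/15*a_2 + 1/3*a_3 + 1/15*a_4 + 1/3*a_5

Substituting a_1 = 1 and a_5 = 0, rearrange to (I - Q) a = r where r[i] = P(i -> 1):
  [1, 0, -1/5] . (a_2, a_3, a_4) = 1/15
  [-1/15, 1, -2/5] . (a_2, a_3, a_4) = 0
  [-1/15, -1/3, 14/15] . (a_2, a_3, a_4) = 1/5

Solving yields:
  a_2 = 21/176
  a_3 = 299/2640
  a_4 = 139/528

Starting state is 2, so the absorption probability is a_2 = 21/176.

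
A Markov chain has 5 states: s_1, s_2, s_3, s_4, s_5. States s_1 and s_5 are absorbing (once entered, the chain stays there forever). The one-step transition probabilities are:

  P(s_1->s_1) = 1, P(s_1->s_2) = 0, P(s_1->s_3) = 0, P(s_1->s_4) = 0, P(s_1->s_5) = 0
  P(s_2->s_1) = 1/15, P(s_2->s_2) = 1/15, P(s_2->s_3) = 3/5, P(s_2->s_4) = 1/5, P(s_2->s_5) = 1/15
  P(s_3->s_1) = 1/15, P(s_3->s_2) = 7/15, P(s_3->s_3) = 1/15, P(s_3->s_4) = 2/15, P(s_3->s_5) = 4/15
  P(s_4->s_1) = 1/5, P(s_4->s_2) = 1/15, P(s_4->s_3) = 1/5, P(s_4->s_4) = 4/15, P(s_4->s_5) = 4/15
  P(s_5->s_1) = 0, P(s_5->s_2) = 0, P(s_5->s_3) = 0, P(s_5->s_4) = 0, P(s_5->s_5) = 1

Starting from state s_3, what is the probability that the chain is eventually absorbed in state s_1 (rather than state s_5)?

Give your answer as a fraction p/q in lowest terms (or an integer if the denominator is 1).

Let a_i = P(absorbed in s_1 | start in state i).
Boundary conditions: a_s_1 = 1, a_s_5 = 0.
For each transient state i, a_i = sum_j P(i->j) * a_j:
  a_s_2 = 1/15*a_s_1 + 1/15*a_s_2 + 3/5*a_s_3 + 1/5*a_s_4 + 1/15*a_s_5
  a_s_3 = 1/15*a_s_1 + 7/15*a_s_2 + 1/15*a_s_3 + 2/15*a_s_4 + 4/15*a_s_5
  a_s_4 = 1/5*a_s_1 + 1/15*a_s_2 + 1/5*a_s_3 + 4/15*a_s_4 + 4/15*a_s_5

Substituting a_s_1 = 1 and a_s_5 = 0, rearrange to (I - Q) a = r where r[i] = P(i -> s_1):
  [14/15, -3/5, -1/5] . (a_s_2, a_s_3, a_s_4) = 1/15
  [-7/15, 14/15, -2/15] . (a_s_2, a_s_3, a_s_4) = 1/15
  [-1/15, -1/5, 11/15] . (a_s_2, a_s_3, a_s_4) = 1/5

Solving yields:
  a_s_2 = 109/314
  a_s_3 = 377/1256
  a_s_4 = 485/1256

Starting state is s_3, so the absorption probability is a_s_3 = 377/1256.

Answer: 377/1256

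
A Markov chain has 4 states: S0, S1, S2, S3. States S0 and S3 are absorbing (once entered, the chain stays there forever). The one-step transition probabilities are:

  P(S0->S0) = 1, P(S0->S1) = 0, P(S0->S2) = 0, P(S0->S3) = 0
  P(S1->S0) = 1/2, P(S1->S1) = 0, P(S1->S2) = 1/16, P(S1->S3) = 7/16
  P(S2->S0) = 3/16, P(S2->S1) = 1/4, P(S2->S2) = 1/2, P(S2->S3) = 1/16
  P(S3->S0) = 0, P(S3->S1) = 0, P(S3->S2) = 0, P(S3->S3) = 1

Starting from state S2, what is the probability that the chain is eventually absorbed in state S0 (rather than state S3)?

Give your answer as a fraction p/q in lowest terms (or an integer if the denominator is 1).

Let a_i = P(absorbed in S0 | start in state i).
Boundary conditions: a_S0 = 1, a_S3 = 0.
For each transient state i, a_i = sum_j P(i->j) * a_j:
  a_S1 = 1/2*a_S0 + 0*a_S1 + 1/16*a_S2 + 7/16*a_S3
  a_S2 = 3/16*a_S0 + 1/4*a_S1 + 1/2*a_S2 + 1/16*a_S3

Substituting a_S0 = 1 and a_S3 = 0, rearrange to (I - Q) a = r where r[i] = P(i -> S0):
  [1, -1/16] . (a_S1, a_S2) = 1/2
  [-1/4, 1/2] . (a_S1, a_S2) = 3/16

Solving yields:
  a_S1 = 67/124
  a_S2 = 20/31

Starting state is S2, so the absorption probability is a_S2 = 20/31.

Answer: 20/31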